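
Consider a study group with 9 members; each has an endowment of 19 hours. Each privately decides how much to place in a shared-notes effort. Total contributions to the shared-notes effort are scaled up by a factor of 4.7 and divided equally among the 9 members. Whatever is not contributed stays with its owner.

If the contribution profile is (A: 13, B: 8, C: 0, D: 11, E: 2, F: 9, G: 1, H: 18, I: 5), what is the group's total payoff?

Total contributed: 13 + 8 + 0 + 11 + 2 + 9 + 1 + 18 + 5 = 67; total kept: 9 × 19 − 67 = 104.
The shared-notes effort pays out 4.7 × 67 = 314.90 in aggregate.
Group total = 104 + 314.90 = 418.90.

418.90 hours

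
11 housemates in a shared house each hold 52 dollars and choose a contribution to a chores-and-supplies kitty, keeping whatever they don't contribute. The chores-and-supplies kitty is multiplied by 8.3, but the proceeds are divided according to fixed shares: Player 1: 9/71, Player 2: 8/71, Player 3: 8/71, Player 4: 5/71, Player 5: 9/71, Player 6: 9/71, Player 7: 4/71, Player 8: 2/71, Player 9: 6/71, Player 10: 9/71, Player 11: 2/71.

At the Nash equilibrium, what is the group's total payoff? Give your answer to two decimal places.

Player j's private return per contributed unit is 8.3 × (j's share). Contributing is weakly dominant for j when that share is at least 1/8.3 = 0.1205, and contributing 0 is dominant otherwise.
The shares above 0.1205 belong to Player 1, Player 5, Player 6 and Player 10, contributing 52 each; the remaining 7 contribute 0. Total contributed: 208.
The chores-and-supplies kitty pays out 8.3 × 208 = 1726.40 in total (split across the unequal shares, but the aggregate is all that matters for the group sum).
The 7 free-riders keep 52 each, adding 364. Group total = 364 + 1726.40 = 2090.40.

2090.40 dollars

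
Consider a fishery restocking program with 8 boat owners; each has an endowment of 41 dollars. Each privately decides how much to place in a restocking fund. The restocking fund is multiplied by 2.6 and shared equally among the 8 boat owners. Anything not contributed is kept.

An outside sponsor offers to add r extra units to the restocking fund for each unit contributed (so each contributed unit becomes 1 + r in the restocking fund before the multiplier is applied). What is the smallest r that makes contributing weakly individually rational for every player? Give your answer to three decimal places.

2.077

With matching at rate r, one contributed unit becomes (1 + r) in the restocking fund and returns 2.6 × (1 + r) / 8 to the contributor.
Setting this equal to 1: 1 + r = 8/2.6 = 3.0769.
So the minimum matching rate is r = 3.0769 − 1 = 2.077.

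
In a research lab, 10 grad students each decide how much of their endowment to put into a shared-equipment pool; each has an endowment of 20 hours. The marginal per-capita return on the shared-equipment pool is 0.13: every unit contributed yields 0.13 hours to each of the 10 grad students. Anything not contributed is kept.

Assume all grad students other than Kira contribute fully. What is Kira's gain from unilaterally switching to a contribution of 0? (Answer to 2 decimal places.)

Switching from a contribution of 20 to 0 lets Kira keep an extra 20 hours, but lowers the shared-equipment pool by 20, which costs Kira their own share of that drop: 0.13 × 20 = 2.60.
Net gain = 20 − 2.60 = 17.40. The private return per contributed unit (0.13) is below 1, so free-riding is indeed the best response regardless of what the others do.

17.40 hours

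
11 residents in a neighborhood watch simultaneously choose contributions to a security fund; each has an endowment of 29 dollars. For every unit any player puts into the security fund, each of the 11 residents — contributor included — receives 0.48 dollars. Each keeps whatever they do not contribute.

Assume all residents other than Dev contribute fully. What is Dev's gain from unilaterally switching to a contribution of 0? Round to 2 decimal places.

Switching from a contribution of 29 to 0 lets Dev keep an extra 29 dollars, but lowers the security fund by 29, which costs Dev their own share of that drop: 0.48 × 29 = 13.92.
Net gain = 29 − 13.92 = 15.08. The private return per contributed unit (0.48) is below 1, so free-riding is indeed the best response regardless of what the others do.

15.08 dollars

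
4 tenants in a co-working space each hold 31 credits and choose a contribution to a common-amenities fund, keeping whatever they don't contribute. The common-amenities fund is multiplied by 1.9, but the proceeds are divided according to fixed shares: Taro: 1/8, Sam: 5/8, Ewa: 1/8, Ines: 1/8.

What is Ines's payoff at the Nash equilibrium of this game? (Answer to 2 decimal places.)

Player j's private return per contributed unit is 1.9 × (j's share). Contributing is weakly dominant for j when that share is at least 1/1.9 = 0.5263, and contributing 0 is dominant otherwise.
The only share above 0.5263 is Sam's 5/8, contributing 31; the remaining 3 contribute 0. Total contributed: 31.
Ines keeps 31 and receives 1.9 × 31 × 1/8 = 7.36 from the common-amenities fund, for a payoff of 38.36.

38.36 credits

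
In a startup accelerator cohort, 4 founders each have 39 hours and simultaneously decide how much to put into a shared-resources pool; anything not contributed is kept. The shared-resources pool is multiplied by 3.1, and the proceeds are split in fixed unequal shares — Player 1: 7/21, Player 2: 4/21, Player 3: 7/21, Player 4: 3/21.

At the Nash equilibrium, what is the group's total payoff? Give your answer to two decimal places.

Player j's private return per contributed unit is 3.1 × (j's share). Contributing is weakly dominant for j when that share is at least 1/3.1 = 0.3226, and contributing 0 is dominant otherwise.
Player 1 and Player 3 are above the threshold, contributing 39 each; the remaining 2 contribute 0. Total contributed: 78.
The shared-resources pool pays out 3.1 × 78 = 241.80 in total (split across the unequal shares, but the aggregate is all that matters for the group sum).
The 2 free-riders keep 39 each, adding 78. Group total = 78 + 241.80 = 319.80.

319.80 hours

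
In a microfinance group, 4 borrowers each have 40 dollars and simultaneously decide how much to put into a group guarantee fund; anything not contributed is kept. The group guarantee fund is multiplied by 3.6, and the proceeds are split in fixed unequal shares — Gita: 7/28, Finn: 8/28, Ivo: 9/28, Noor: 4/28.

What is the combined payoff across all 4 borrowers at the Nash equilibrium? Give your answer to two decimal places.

Player j's private return per contributed unit is 3.6 × (j's share). Contributing is weakly dominant for j when that share is at least 1/3.6 = 0.2778, and contributing 0 is dominant otherwise.
Finn and Ivo clear that bar, contributing 40 each; the remaining 2 contribute 0. Total contributed: 80.
The group guarantee fund pays out 3.6 × 80 = 288.00 in total (split across the unequal shares, but the aggregate is all that matters for the group sum).
The 2 free-riders keep 40 each, adding 80. Group total = 80 + 288.00 = 368.00.

368.00 dollars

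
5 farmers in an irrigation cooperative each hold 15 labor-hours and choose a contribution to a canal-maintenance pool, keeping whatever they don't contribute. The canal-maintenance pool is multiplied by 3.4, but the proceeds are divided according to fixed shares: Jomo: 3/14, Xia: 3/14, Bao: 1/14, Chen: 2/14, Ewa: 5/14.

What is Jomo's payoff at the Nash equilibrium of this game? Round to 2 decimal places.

25.93 labor-hours

Each unit j contributes comes back to j as 3.4 × (j's share), so j prefers to contribute only if that share exceeds 1/3.4 = 0.2941; otherwise keeping the unit dominates.
Ewa alone (share 5/14) is above the threshold, contributing 15; the remaining 4 contribute 0. Total contributed: 15.
Jomo keeps 15 and receives 3.4 × 15 × 3/14 = 10.93 from the canal-maintenance pool, for a payoff of 25.93.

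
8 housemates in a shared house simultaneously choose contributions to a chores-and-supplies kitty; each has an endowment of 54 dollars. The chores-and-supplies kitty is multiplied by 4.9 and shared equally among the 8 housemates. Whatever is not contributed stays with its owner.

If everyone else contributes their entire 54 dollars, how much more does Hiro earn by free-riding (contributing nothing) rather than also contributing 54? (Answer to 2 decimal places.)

Switching from a contribution of 54 to 0 lets Hiro keep an extra 54 dollars, but lowers the chores-and-supplies kitty by 54, which costs Hiro their own share of that drop: 4.9/8 × 54 = 33.07.
Net gain = 54 − 33.07 = 20.93. The private return per contributed unit (0.6125) is below 1, so free-riding is indeed the best response regardless of what the others do.

20.93 dollars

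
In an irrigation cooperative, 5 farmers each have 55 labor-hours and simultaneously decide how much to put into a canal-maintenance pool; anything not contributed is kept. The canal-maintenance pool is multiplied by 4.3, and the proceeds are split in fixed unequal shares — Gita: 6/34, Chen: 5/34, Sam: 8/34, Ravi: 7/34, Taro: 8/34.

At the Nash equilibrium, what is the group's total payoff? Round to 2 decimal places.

For player j, contributing a unit is worthwhile iff 4.3 × (j's share) ≥ 1, i.e. iff j's share is at least 0.2326.
Sam and Taro clear that bar, contributing 55 each; the remaining 3 contribute 0. Total contributed: 110.
The canal-maintenance pool pays out 4.3 × 110 = 473.00 in total (split across the unequal shares, but the aggregate is all that matters for the group sum).
The 3 free-riders keep 55 each, adding 165. Group total = 165 + 473.00 = 638.00.

638.00 labor-hours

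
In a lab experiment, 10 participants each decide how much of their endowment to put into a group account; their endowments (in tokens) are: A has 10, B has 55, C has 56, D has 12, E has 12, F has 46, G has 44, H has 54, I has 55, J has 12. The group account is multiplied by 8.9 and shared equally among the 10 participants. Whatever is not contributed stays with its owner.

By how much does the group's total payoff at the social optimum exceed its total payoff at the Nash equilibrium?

2812.40 tokens

The private return per contributed unit is 8.9/10 = 0.8900 < 1 for every player regardless of endowment, so the Nash equilibrium is zero contribution and the group total is Σ E_j = 10 + 55 + 56 + 12 + 12 + 46 + 44 + 54 + 55 + 12 = 356.
Each contributed unit returns 8.900 to the group, so the social optimum is full contribution by everyone: group total = 8.900 × 356 = 3168.40.
Efficiency loss = (8.900 − 1) × 356 = 2812.40.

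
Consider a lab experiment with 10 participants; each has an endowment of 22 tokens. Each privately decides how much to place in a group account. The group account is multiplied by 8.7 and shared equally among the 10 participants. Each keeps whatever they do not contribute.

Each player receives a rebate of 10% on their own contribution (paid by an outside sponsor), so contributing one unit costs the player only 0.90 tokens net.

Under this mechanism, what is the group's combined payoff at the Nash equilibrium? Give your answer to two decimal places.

With the mechanism, a contributed unit returns (8.7/10) / 0.90 = 0.9667 per unit of net cost — still below 1 — so contributing 0 remains dominant for every player.
Everyone keeps their endowment and the group total is 10 × 22 = 220.

220.00 tokens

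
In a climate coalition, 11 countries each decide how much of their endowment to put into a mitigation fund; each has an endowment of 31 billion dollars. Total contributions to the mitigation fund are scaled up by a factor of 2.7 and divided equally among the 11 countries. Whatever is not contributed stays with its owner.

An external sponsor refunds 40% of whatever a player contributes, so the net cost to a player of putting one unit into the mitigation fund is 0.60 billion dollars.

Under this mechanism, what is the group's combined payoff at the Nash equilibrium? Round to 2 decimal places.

341.00 billion dollars

With the mechanism, a contributed unit returns (2.7/11) / 0.60 = 0.4091 per unit of net cost — still below 1 — so contributing 0 remains dominant for every player.
Everyone keeps their endowment and the group total is 11 × 31 = 341.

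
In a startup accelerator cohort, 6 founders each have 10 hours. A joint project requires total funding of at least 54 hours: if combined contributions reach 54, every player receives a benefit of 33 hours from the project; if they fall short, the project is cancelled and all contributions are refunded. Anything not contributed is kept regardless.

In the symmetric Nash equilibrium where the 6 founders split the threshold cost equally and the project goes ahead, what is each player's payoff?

34 hours

Equal share of the threshold: 54/6 = 9.
At this profile no one gains by cutting their contribution: any cut drops the total below 54, the project is cancelled, contributions are refunded, and the deviator ends with 10, which is less than 10 − 9 + 33 = 34. Contributing more than 9 just wastes the excess. So contributing exactly 9 is a best response.
Each player's payoff: 10 − 9 + 33 = 34.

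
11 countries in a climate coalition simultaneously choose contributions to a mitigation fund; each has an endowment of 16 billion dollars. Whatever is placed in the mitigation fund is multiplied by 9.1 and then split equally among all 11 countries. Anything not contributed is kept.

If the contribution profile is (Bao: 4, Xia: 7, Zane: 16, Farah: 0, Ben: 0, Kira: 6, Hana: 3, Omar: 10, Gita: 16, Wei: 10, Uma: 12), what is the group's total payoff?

856.40 billion dollars

Total contributed: 4 + 7 + 16 + 0 + 0 + 6 + 3 + 10 + 16 + 10 + 12 = 84; total kept: 11 × 16 − 84 = 92.
The mitigation fund pays out 9.1 × 84 = 764.40 in aggregate.
Group total = 92 + 764.40 = 856.40.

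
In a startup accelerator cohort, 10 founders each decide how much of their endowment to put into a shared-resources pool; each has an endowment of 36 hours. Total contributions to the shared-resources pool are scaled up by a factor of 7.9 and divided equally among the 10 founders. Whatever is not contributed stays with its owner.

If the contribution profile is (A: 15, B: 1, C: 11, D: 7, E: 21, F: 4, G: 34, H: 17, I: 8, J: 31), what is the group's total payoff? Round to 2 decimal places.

Total contributed: 15 + 1 + 11 + 7 + 21 + 4 + 34 + 17 + 8 + 31 = 149; total kept: 10 × 36 − 149 = 211.
The shared-resources pool pays out 7.9 × 149 = 1177.10 in aggregate.
Group total = 211 + 1177.10 = 1388.10.

1388.10 hours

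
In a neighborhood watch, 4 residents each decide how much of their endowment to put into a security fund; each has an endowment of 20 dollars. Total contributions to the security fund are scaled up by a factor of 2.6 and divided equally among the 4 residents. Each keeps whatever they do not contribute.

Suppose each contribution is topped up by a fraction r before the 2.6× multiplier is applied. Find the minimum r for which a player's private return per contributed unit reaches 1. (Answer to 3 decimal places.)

0.538

With matching at rate r, one contributed unit becomes (1 + r) in the security fund and returns 2.6 × (1 + r) / 4 to the contributor.
Setting this equal to 1: 1 + r = 4/2.6 = 1.5385.
So the minimum matching rate is r = 1.5385 − 1 = 0.538.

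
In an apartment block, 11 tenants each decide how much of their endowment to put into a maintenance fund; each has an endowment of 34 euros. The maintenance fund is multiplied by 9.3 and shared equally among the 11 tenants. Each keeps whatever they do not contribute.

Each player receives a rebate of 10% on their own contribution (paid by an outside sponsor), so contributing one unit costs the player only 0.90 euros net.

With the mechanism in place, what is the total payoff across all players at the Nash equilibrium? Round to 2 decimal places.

374.00 euros

The effective private return is (9.3/11) / 0.90 = 0.9394, which is still under 1, so the mechanism doesn't change anyone's dominant strategy: zero contribution.
Everyone keeps their endowment and the group total is 11 × 34 = 374.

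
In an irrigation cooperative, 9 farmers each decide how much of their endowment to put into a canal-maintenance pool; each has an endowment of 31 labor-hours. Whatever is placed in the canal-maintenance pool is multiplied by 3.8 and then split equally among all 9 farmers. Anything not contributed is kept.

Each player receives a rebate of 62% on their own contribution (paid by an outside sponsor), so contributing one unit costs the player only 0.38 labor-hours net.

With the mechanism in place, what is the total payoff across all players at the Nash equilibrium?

1233.18 labor-hours

Under the mechanism each unit contributed yields (3.8/9) / 0.38 = 1.1111 back to its contributor per unit of net cost, which exceeds 1, making full contribution the dominant choice for everyone.
At the Nash equilibrium everyone contributes 31. Group total payoff = 9 × (31 × 0.62 + 3.8 × 31) = 1233.18.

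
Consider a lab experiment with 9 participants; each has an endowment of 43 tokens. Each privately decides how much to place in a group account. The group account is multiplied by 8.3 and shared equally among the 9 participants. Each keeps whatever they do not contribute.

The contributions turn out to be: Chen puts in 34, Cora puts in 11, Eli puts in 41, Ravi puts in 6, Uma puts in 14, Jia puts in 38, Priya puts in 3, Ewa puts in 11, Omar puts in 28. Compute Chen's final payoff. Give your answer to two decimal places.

180.53 tokens

Total contributed: 34 + 11 + 41 + 6 + 14 + 38 + 3 + 11 + 28 = 186.
Each receives 8.3 × 186 / 9 = 171.53 from the group account.
Chen keeps 43 − 34 = 9, so Chen's payoff is 9 + 171.53 = 180.53.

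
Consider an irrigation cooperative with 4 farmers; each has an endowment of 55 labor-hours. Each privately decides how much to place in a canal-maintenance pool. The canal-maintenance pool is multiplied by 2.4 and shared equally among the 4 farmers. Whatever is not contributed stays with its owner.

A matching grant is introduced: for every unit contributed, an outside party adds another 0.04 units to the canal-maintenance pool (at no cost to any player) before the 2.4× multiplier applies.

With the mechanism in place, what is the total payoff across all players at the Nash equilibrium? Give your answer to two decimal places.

220.00 labor-hours

The effective private return is 2.4 × 1.04 / 4 = 0.6240, which is still under 1, so the mechanism doesn't change anyone's dominant strategy: zero contribution.
At the Nash equilibrium no one contributes; group total payoff = 4 × 55 = 220.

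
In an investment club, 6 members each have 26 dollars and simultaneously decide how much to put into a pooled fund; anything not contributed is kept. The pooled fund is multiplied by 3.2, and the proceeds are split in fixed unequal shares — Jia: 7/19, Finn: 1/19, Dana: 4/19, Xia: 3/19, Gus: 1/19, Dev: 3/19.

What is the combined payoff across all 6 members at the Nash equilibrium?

213.20 dollars

Player j's private return per contributed unit is 3.2 × (j's share). Contributing is weakly dominant for j when that share is at least 1/3.2 = 0.3125, and contributing 0 is dominant otherwise.
The only share above 0.3125 is Jia's 7/19, contributing 26; the remaining 5 contribute 0. Total contributed: 26.
The pooled fund pays out 3.2 × 26 = 83.20 in total (split across the unequal shares, but the aggregate is all that matters for the group sum).
The 5 free-riders keep 26 each, adding 130. Group total = 130 + 83.20 = 213.20.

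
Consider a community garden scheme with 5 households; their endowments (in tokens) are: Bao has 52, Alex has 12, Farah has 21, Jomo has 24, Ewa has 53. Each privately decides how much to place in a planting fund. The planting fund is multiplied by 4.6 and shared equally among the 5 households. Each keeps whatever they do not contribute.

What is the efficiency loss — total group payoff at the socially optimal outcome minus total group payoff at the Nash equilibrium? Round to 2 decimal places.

583.20 tokens

The private return per contributed unit is 4.6/5 = 0.9200 < 1 for every player regardless of endowment, so the Nash equilibrium is zero contribution and the group total is Σ E_j = 52 + 12 + 21 + 24 + 53 = 162.
Each contributed unit returns 4.600 to the group, so the social optimum is full contribution by everyone: group total = 4.600 × 162 = 745.20.
Efficiency loss = (4.600 − 1) × 162 = 583.20.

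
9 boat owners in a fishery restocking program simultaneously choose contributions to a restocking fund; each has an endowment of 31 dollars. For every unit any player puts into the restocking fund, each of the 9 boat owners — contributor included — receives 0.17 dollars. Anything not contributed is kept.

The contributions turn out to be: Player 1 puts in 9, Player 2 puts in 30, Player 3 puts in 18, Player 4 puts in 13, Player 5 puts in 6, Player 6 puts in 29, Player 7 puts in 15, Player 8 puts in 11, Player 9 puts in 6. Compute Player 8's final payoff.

43.29 dollars

Total contributed: 9 + 30 + 18 + 13 + 6 + 29 + 15 + 11 + 6 = 137.
Each receives 0.17 × 137 = 23.29 from the restocking fund.
Player 8 keeps 31 − 11 = 20, so Player 8's payoff is 20 + 23.29 = 43.29.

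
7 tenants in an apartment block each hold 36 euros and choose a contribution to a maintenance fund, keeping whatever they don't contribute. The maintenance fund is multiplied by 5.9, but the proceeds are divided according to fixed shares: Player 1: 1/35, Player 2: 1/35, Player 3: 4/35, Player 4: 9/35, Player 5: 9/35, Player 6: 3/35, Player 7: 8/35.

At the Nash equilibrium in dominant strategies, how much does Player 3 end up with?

Each unit j contributes comes back to j as 5.9 × (j's share), so j prefers to contribute only if that share exceeds 1/5.9 = 0.1695; otherwise keeping the unit dominates.
Player 4, Player 5 and Player 7 clear that bar, contributing 36 each; the remaining 4 contribute 0. Total contributed: 108.
Player 3 keeps 36 and receives 5.9 × 108 × 4/35 = 72.82 from the maintenance fund, for a payoff of 108.82.

108.82 euros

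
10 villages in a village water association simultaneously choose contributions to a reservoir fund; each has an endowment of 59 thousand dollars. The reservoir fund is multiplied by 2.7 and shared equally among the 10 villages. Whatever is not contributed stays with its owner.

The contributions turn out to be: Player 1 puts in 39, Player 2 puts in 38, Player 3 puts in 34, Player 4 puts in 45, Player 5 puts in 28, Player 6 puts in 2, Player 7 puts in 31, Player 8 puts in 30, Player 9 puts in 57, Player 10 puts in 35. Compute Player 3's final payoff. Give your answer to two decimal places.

Total contributed: 39 + 38 + 34 + 45 + 28 + 2 + 31 + 30 + 57 + 35 = 339.
Each receives 2.7 × 339 / 10 = 91.53 from the reservoir fund.
Player 3 keeps 59 − 34 = 25, so Player 3's payoff is 25 + 91.53 = 116.53.

116.53 thousand dollars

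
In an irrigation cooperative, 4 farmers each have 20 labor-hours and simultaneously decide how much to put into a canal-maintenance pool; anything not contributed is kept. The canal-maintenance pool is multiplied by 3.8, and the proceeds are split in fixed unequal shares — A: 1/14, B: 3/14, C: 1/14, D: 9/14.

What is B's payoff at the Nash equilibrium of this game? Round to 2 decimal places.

Player j's private return per contributed unit is 3.8 × (j's share). Contributing is weakly dominant for j when that share is at least 1/3.8 = 0.2632, and contributing 0 is dominant otherwise.
The only share above 0.2632 is D's 9/14, contributing 20; the remaining 3 contribute 0. Total contributed: 20.
B keeps 20 and receives 3.8 × 20 × 3/14 = 16.29 from the canal-maintenance pool, for a payoff of 36.29.

36.29 labor-hours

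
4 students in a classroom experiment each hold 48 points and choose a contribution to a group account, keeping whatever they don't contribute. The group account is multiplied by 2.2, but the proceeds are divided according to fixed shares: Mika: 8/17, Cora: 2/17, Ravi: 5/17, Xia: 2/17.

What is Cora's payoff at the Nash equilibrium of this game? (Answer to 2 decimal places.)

60.42 points

Player j's private return per contributed unit is 2.2 × (j's share). Contributing is weakly dominant for j when that share is at least 1/2.2 = 0.4545, and contributing 0 is dominant otherwise.
The only share above 0.4545 is Mika's 8/17, contributing 48; the remaining 3 contribute 0. Total contributed: 48.
Cora keeps 48 and receives 2.2 × 48 × 2/17 = 12.42 from the group account, for a payoff of 60.42.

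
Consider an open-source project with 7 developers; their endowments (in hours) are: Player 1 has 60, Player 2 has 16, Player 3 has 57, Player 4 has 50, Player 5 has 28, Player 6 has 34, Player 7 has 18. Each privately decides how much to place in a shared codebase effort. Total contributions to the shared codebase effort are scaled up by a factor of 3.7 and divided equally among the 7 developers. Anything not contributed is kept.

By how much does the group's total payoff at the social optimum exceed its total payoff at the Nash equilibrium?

710.10 hours

The private return per contributed unit is 3.7/7 = 0.5286 < 1 for every player regardless of endowment, so the Nash equilibrium is zero contribution and the group total is Σ E_j = 60 + 16 + 57 + 50 + 28 + 34 + 18 = 263.
Each contributed unit returns 3.700 to the group, so the social optimum is full contribution by everyone: group total = 3.700 × 263 = 973.10.
Efficiency loss = (3.700 − 1) × 263 = 710.10.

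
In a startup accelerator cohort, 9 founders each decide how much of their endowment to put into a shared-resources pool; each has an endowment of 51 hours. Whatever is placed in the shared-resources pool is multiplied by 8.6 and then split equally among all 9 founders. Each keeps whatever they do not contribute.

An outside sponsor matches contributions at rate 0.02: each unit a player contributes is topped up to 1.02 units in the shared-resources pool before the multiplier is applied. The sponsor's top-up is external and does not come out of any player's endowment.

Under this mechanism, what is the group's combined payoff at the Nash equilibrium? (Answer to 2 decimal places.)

459.00 hours

The effective private return is 8.6 × 1.02 / 9 = 0.9747, which is still under 1, so the mechanism doesn't change anyone's dominant strategy: zero contribution.
Everyone keeps their endowment and the group total is 9 × 51 = 459.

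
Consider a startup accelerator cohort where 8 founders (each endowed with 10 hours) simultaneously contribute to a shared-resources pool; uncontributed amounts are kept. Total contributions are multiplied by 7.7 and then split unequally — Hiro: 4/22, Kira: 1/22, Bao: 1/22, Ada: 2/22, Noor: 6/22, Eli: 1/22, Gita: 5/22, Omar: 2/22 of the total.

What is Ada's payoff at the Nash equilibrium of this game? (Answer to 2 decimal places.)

Player j's private return per contributed unit is 7.7 × (j's share). Contributing is weakly dominant for j when that share is at least 1/7.7 = 0.1299, and contributing 0 is dominant otherwise.
Hiro, Noor and Gita are above the threshold, contributing 10 each; the remaining 5 contribute 0. Total contributed: 30.
Ada keeps 10 and receives 7.7 × 30 × 2/22 = 21.00 from the shared-resources pool, for a payoff of 31.00.

31.00 hours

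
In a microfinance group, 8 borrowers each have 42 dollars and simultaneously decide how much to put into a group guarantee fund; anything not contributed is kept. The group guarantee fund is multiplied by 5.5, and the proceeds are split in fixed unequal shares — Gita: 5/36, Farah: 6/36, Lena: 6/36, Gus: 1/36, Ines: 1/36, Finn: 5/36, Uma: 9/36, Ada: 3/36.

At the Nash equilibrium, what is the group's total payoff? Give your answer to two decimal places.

525.00 dollars

A player with share s gets back 5.5·s per unit contributed, so full contribution is dominant for anyone with s > 1/5.5 = 0.1818 and zero contribution is dominant for anyone below.
Uma alone (share 9/36) is above the threshold, contributing 42; the remaining 7 contribute 0. Total contributed: 42.
The group guarantee fund pays out 5.5 × 42 = 231.00 in total (split across the unequal shares, but the aggregate is all that matters for the group sum).
The 7 free-riders keep 42 each, adding 294. Group total = 294 + 231.00 = 525.00.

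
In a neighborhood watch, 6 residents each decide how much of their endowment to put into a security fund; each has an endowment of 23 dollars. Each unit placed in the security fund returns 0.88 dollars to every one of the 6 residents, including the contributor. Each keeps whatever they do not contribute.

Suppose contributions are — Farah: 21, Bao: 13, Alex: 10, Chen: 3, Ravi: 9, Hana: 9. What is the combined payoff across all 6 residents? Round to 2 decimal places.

416.20 dollars

Total contributed: 21 + 13 + 10 + 3 + 9 + 9 = 65; total kept: 6 × 23 − 65 = 73.
The security fund pays out 0.88 × 6 × 65 = 343.20 in aggregate.
Group total = 73 + 343.20 = 416.20.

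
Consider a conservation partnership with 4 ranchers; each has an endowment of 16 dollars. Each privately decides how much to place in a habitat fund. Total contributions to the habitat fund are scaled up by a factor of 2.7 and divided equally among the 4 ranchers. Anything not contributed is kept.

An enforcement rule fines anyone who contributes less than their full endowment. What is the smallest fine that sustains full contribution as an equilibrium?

Given the others contribute fully, the best deviation is to contribute 0 (any partial contribution still incurs the fine and gives up units whose private return 0.6750 is below 1).
Deviating from 16 to 0 saves 16 dollars but forfeits the deviator's share of the drop in the habitat fund: 2.7/4 × 16 = 10.80.
So the deviation gain is 16 − 10.80 = 5.20, and the fine must be at least 5.20 dollars to wipe it out.

5.20 dollars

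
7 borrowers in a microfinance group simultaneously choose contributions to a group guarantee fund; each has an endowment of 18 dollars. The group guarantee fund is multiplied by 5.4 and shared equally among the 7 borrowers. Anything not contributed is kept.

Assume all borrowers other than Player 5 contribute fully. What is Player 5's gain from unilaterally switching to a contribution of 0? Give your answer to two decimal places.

4.11 dollars

Switching from a contribution of 18 to 0 lets Player 5 keep an extra 18 dollars, but lowers the group guarantee fund by 18, which costs Player 5 their own share of that drop: 5.4/7 × 18 = 13.89.
Net gain = 18 − 13.89 = 4.11. The private return per contributed unit (0.7714) is below 1, so free-riding is indeed the best response regardless of what the others do.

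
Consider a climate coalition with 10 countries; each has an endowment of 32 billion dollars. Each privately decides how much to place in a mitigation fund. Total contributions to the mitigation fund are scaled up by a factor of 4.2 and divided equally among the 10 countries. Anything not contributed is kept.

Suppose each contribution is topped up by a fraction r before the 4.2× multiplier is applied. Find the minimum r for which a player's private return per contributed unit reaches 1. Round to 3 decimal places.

1.381

With matching at rate r, one contributed unit becomes (1 + r) in the mitigation fund and returns 4.2 × (1 + r) / 10 to the contributor.
Setting this equal to 1: 1 + r = 10/4.2 = 2.3810.
So the minimum matching rate is r = 2.3810 − 1 = 1.381.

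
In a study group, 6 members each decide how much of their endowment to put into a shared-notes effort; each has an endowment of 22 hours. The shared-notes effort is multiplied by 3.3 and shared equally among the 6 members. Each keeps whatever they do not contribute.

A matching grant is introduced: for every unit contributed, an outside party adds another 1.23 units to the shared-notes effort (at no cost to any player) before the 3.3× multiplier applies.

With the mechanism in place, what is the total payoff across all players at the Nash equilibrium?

The effective private return per unit is now 3.3 × 2.23 / 6 = 1.2265 > 1, so every player's dominant strategy flips to full contribution.
At the Nash equilibrium everyone contributes 22. Group total payoff = 3.3 × 2.23 × 132 = 971.39.

971.39 hours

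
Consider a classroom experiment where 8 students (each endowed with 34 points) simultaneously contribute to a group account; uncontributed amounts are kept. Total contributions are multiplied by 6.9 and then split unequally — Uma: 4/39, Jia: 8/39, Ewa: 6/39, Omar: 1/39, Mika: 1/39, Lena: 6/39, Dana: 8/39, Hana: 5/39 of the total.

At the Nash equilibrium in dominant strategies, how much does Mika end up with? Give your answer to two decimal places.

58.06 points

Player j's private return per contributed unit is 6.9 × (j's share). Contributing is weakly dominant for j when that share is at least 1/6.9 = 0.1449, and contributing 0 is dominant otherwise.
The shares above 0.1449 belong to Jia, Ewa, Lena and Dana, contributing 34 each; the remaining 4 contribute 0. Total contributed: 136.
Mika keeps 34 and receives 6.9 × 136 × 1/39 = 24.06 from the group account, for a payoff of 58.06.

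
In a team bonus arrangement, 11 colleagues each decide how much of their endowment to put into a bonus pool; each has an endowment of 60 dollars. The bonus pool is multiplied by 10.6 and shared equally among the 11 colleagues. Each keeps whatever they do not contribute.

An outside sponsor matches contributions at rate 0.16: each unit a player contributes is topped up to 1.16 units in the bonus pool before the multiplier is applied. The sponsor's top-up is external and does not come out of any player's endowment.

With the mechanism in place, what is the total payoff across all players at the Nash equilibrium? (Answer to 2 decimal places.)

Under the mechanism each unit contributed yields 10.6 × 1.16 / 11 = 1.1178 back to its contributor per unit of net cost, which exceeds 1, making full contribution the dominant choice for everyone.
So the Nash equilibrium is full contribution by all 11; the group earns 10.6 × 1.16 × 660 = 8115.36.

8115.36 dollars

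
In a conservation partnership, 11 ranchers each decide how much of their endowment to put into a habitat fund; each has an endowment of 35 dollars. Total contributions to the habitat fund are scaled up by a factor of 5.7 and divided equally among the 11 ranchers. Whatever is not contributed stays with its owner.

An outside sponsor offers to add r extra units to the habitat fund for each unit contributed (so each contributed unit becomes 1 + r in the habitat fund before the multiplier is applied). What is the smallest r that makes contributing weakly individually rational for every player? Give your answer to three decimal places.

With matching at rate r, one contributed unit becomes (1 + r) in the habitat fund and returns 5.7 × (1 + r) / 11 to the contributor.
Setting this equal to 1: 1 + r = 11/5.7 = 1.9298.
So the minimum matching rate is r = 1.9298 − 1 = 0.930.

0.930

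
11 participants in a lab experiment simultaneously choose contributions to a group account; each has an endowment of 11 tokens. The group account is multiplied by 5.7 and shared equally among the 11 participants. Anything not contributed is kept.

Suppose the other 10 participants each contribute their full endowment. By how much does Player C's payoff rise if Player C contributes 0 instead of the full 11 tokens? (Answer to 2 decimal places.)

5.30 tokens

Switching from a contribution of 11 to 0 lets Player C keep an extra 11 tokens, but lowers the group account by 11, which costs Player C their own share of that drop: 5.7/11 × 11 = 5.70.
Net gain = 11 − 5.70 = 5.30. The private return per contributed unit (0.5182) is below 1, so free-riding is indeed the best response regardless of what the others do.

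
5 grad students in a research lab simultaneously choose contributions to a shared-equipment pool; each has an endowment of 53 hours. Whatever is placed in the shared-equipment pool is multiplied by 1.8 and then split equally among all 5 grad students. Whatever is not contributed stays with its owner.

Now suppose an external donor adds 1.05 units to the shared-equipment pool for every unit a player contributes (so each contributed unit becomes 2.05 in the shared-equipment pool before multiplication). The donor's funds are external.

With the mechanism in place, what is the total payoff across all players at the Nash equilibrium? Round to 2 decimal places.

265.00 hours

With the mechanism, a contributed unit returns 1.8 × 2.05 / 5 = 0.7380 per unit of net cost — still below 1 — so contributing 0 remains dominant for every player.
Everyone keeps their endowment and the group total is 5 × 53 = 265.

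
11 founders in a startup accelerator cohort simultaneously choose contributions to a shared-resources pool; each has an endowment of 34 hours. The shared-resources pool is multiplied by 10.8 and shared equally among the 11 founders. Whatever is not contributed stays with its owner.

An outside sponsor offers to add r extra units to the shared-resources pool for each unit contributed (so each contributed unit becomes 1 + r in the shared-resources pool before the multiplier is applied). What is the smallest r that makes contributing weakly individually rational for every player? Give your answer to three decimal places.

0.019

With matching at rate r, one contributed unit becomes (1 + r) in the shared-resources pool and returns 10.8 × (1 + r) / 11 to the contributor.
Setting this equal to 1: 1 + r = 11/10.8 = 1.0185.
So the minimum matching rate is r = 1.0185 − 1 = 0.019.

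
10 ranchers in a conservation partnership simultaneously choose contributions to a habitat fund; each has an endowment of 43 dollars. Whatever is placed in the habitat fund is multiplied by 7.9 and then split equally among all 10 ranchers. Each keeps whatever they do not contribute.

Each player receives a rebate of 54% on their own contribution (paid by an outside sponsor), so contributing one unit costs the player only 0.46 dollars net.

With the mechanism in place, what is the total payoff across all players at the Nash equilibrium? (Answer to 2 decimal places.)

3629.20 dollars

With the mechanism, a contributed unit returns (7.9/10) / 0.46 = 1.7174 per unit of net cost to the contributor — now above 1 — so contributing fully is weakly dominant for every player.
At the Nash equilibrium everyone contributes 43. Group total payoff = 10 × (43 × 0.54 + 7.9 × 43) = 3629.20.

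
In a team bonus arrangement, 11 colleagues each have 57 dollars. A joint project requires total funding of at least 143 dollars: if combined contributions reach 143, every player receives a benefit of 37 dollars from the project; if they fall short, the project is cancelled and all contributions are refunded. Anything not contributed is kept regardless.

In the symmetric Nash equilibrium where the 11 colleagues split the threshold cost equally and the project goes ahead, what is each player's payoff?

81 dollars

Equal share of the threshold: 143/11 = 13.
At this profile no one gains by cutting their contribution: any cut drops the total below 143, the project is cancelled, contributions are refunded, and the deviator ends with 57, which is less than 57 − 13 + 37 = 81. Contributing more than 13 just wastes the excess. So contributing exactly 13 is a best response.
Each player's payoff: 57 − 13 + 37 = 81.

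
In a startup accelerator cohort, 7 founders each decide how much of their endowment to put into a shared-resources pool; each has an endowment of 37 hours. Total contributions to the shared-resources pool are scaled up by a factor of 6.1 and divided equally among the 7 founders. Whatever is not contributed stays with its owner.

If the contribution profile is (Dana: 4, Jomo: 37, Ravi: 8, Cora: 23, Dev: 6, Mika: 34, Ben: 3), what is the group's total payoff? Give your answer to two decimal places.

845.50 hours

Total contributed: 4 + 37 + 8 + 23 + 6 + 34 + 3 = 115; total kept: 7 × 37 − 115 = 144.
The shared-resources pool pays out 6.1 × 115 = 701.50 in aggregate.
Group total = 144 + 701.50 = 845.50.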